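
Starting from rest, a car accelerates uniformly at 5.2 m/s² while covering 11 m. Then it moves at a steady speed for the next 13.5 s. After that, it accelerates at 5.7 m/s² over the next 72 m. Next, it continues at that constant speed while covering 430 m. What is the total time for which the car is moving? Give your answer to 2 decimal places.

33.11 s

Phase 1 (accelerating): v₀ = 0 m/s, a = 5.2 m/s².
v² = v₀² + 2aΔx = 0² + 2·5.2·11 = 114 → v = 10.7 m/s
t = (v − v₀)/a = (10.7 − 0)/5.2 = 2.06 s

Phase 2 (constant speed): v₀ = 10.7 m/s, a = 0 m/s².
v = v₀ + at = 10.7 + (0)(13.5) = 10.7 m/s
Δx = v₀t + ½at² = 10.7·13.5 + 0.5·0·13.5² = 144 m

Phase 3 (accelerating): v₀ = 10.7 m/s, a = 5.7 m/s².
v² = v₀² + 2aΔx = 10.7² + 2·5.7·72 = 935 → v = 30.6 m/s
t = (v − v₀)/a = (30.6 − 10.7)/5.7 = 3.49 s

Phase 4 (constant speed): v₀ = 30.6 m/s, a = 0 m/s².
Constant speed: t = d/v = 430/30.6 = 14.1 s
Total time = 2.06 + 13.5 + 3.49 + 14.1 = 33.1 s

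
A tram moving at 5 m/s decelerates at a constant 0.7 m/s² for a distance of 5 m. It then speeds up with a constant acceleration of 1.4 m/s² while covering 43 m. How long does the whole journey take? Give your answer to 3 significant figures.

Phase 1 (decelerating): v₀ = 5.00 m/s, a = -0.7 m/s².
v² = v₀² + 2aΔx = 5.00² + 2·-0.7·5 = 18.0 → v = 4.24 m/s
t = (v − v₀)/a = (4.24 − 5.00)/-0.7 = 1.08 s

Phase 2 (accelerating): v₀ = 4.24 m/s, a = 1.4 m/s².
v² = v₀² + 2aΔx = 4.24² + 2·1.4·43 = 138 → v = 11.8 m/s
t = (v − v₀)/a = (11.8 − 4.24)/1.4 = 5.37 s
Total time = 1.08 + 5.37 = 6.45 s

6.45 s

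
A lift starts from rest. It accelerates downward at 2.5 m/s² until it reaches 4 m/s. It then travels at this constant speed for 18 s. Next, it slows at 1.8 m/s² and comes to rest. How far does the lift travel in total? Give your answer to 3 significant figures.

79.6 m

Phase 1 (accelerating): v₀ = 0 m/s, a = 2.5 m/s².
v = v₀ + at → t = (4 − 0) / 2.5 = 1.60 s
v² = v₀² + 2aΔx → Δx = (4² − 0²)/(2·2.5) = 3.20 m

Phase 2 (constant speed): v₀ = 4.00 m/s, a = 0 m/s².
v = v₀ + at = 4.00 + (0)(18) = 4.00 m/s
Δx = v₀t + ½at² = 4.00·18 + 0.5·0·18² = 72.0 m

Phase 3 (decelerating): v₀ = 4.00 m/s, a = -1.8 m/s².
v = v₀ + at → t = (0 − 4.00) / -1.8 = 2.22 s
v² = v₀² + 2aΔx → Δx = (0² − 4.00²)/(2·-1.8) = 4.44 m
Total distance = 3.20 + 72.0 + 4.44 = 79.6 m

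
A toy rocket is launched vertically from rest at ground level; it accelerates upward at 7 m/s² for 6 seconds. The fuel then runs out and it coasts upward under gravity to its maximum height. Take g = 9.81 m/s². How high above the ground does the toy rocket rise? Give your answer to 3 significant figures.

Phase 1 (powered ascent): v₀ = 0 m/s, a = 7 m/s².
v = v₀ + at = 0 + (7)(6) = 42.0 m/s
Δx = v₀t + ½at² = 0·6 + 0.5·7·6² = 126 m

Phase 2 (coasting upward): v₀ = 42.0 m/s, a = -9.81 m/s².
v = v₀ + at → t = (0 − 42.0) / -9.81 = 4.28 s
v² = v₀² + 2aΔx → Δx = (0² − 42.0²)/(2·-9.81) = 89.9 m
Maximum height = 126 + 89.9 = 216 m

216 m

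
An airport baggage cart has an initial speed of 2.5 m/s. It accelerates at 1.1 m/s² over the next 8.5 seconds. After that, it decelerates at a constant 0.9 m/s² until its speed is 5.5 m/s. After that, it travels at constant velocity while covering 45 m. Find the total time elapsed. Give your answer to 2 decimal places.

Phase 1 (accelerating): v₀ = 2.50 m/s, a = 1.1 m/s².
v = v₀ + at = 2.50 + (1.1)(8.5) = 11.9 m/s
Δx = v₀t + ½at² = 2.50·8.5 + 0.5·1.1·8.5² = 61.0 m

Phase 2 (decelerating): v₀ = 11.9 m/s, a = -0.9 m/s².
v = v₀ + at → t = (5.5 − 11.9) / -0.9 = 7.06 s
v² = v₀² + 2aΔx → Δx = (5.5² − 11.9²)/(2·-0.9) = 61.2 m

Phase 3 (constant speed): v₀ = 5.50 m/s, a = 0 m/s².
Constant speed: t = d/v = 45/5.50 = 8.18 s
Total time = 8.50 + 7.06 + 8.18 = 23.7 s

23.74 s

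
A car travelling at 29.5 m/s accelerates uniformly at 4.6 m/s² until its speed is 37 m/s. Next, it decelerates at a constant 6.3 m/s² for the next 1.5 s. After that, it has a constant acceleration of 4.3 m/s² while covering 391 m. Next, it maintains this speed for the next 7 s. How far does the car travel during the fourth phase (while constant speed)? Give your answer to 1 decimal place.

Phase 1 (accelerating): v₀ = 29.5 m/s, a = 4.6 m/s².
v = v₀ + at → t = (37 − 29.5) / 4.6 = 1.63 s
v² = v₀² + 2aΔx → Δx = (37² − 29.5²)/(2·4.6) = 54.2 m

Phase 2 (decelerating): v₀ = 37.0 m/s, a = -6.3 m/s².
v = v₀ + at = 37.0 + (-6.3)(1.5) = 27.6 m/s
Δx = v₀t + ½at² = 37.0·1.5 + 0.5·-6.3·1.5² = 48.4 m

Phase 3 (accelerating): v₀ = 27.6 m/s, a = 4.3 m/s².
v² = v₀² + 2aΔx = 27.6² + 2·4.3·391 = 4120 → v = 64.2 m/s
t = (v − v₀)/a = (64.2 − 27.6)/4.3 = 8.52 s

Phase 4 (constant speed): v₀ = 64.2 m/s, a = 0 m/s².
v = v₀ + at = 64.2 + (0)(7) = 64.2 m/s
Δx = v₀t + ½at² = 64.2·7 + 0.5·0·7² = 449 m
Distance in phase 4 = 449 m

449.4 m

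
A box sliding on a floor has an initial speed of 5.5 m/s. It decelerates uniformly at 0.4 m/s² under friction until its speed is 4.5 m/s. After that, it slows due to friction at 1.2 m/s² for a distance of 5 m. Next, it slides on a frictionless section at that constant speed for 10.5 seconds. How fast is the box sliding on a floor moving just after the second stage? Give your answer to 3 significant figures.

2.87 m/s

Phase 1 (decelerating): v₀ = 5.50 m/s, a = -0.4 m/s².
v = v₀ + at → t = (4.5 − 5.50) / -0.4 = 2.50 s
v² = v₀² + 2aΔx → Δx = (4.5² − 5.50²)/(2·-0.4) = 12.5 m

Phase 2 (decelerating): v₀ = 4.50 m/s, a = -1.2 m/s².
v² = v₀² + 2aΔx = 4.50² + 2·-1.2·5 = 8.25 → v = 2.87 m/s
t = (v − v₀)/a = (2.87 − 4.50)/-1.2 = 1.36 s
Speed at end of phase 2 = 2.87 m/s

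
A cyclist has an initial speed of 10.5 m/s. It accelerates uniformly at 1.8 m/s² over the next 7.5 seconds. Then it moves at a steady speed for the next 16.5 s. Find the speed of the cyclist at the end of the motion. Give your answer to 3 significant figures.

Phase 1 (accelerating): v₀ = 10.5 m/s, a = 1.8 m/s².
v = v₀ + at = 10.5 + (1.8)(7.5) = 24.0 m/s
Δx = v₀t + ½at² = 10.5·7.5 + 0.5·1.8·7.5² = 129 m

Phase 2 (constant speed): v₀ = 24.0 m/s, a = 0 m/s².
v = v₀ + at = 24.0 + (0)(16.5) = 24.0 m/s
Δx = v₀t + ½at² = 24.0·16.5 + 0.5·0·16.5² = 396 m
Final speed = 24.0 m/s

24.0 m/s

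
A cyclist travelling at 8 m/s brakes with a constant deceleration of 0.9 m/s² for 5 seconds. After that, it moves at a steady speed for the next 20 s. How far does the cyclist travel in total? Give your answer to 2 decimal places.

98.75 m

Phase 1 (decelerating): v₀ = 8.00 m/s, a = -0.9 m/s².
v = v₀ + at = 8.00 + (-0.9)(5) = 3.50 m/s
Δx = v₀t + ½at² = 8.00·5 + 0.5·-0.9·5² = 28.8 m

Phase 2 (constant speed): v₀ = 3.50 m/s, a = 0 m/s².
v = v₀ + at = 3.50 + (0)(20) = 3.50 m/s
Δx = v₀t + ½at² = 3.50·20 + 0.5·0·20² = 70.0 m
Total distance = 28.8 + 70.0 = 98.8 m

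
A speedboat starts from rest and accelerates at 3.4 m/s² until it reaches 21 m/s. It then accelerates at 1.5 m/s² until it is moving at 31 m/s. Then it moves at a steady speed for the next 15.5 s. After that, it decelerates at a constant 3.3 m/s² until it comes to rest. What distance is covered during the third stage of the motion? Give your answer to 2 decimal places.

Phase 1 (accelerating): v₀ = 0 m/s, a = 3.4 m/s².
v = v₀ + at → t = (21 − 0) / 3.4 = 6.18 s
v² = v₀² + 2aΔx → Δx = (21² − 0²)/(2·3.4) = 64.9 m

Phase 2 (accelerating): v₀ = 21.0 m/s, a = 1.5 m/s².
v = v₀ + at → t = (31 − 21.0) / 1.5 = 6.67 s
v² = v₀² + 2aΔx → Δx = (31² − 21.0²)/(2·1.5) = 173 m

Phase 3 (constant speed): v₀ = 31.0 m/s, a = 0 m/s².
v = v₀ + at = 31.0 + (0)(15.5) = 31.0 m/s
Δx = v₀t + ½at² = 31.0·15.5 + 0.5·0·15.5² = 480 m
Distance in phase 3 = 480 m

480.50 m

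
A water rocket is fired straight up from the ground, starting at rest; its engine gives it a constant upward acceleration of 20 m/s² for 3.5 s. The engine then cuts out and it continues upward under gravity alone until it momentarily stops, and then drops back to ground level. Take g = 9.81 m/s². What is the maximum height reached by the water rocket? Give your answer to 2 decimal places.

Phase 1 (powered ascent): v₀ = 0 m/s, a = 20 m/s².
v = v₀ + at = 0 + (20)(3.5) = 70.0 m/s
Δx = v₀t + ½at² = 0·3.5 + 0.5·20·3.5² = 122 m

Phase 2 (coasting upward): v₀ = 70.0 m/s, a = -9.81 m/s².
v = v₀ + at → t = (0 − 70.0) / -9.81 = 7.14 s
v² = v₀² + 2aΔx → Δx = (0² − 70.0²)/(2·-9.81) = 250 m
Maximum height = 122 + 250 = 372 m

372.25 m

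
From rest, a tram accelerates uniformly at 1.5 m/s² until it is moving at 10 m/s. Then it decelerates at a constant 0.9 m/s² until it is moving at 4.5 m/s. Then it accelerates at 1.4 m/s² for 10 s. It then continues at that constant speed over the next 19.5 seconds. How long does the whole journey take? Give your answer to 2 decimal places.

42.28 s

Phase 1 (accelerating): v₀ = 0 m/s, a = 1.5 m/s².
v = v₀ + at → t = (10 − 0) / 1.5 = 6.67 s
v² = v₀² + 2aΔx → Δx = (10² − 0²)/(2·1.5) = 33.3 m

Phase 2 (decelerating): v₀ = 10.0 m/s, a = -0.9 m/s².
v = v₀ + at → t = (4.5 − 10.0) / -0.9 = 6.11 s
v² = v₀² + 2aΔx → Δx = (4.5² − 10.0²)/(2·-0.9) = 44.3 m

Phase 3 (accelerating): v₀ = 4.50 m/s, a = 1.4 m/s².
v = v₀ + at = 4.50 + (1.4)(10) = 18.5 m/s
Δx = v₀t + ½at² = 4.50·10 + 0.5·1.4·10² = 115 m

Phase 4 (constant speed): v₀ = 18.5 m/s, a = 0 m/s².
v = v₀ + at = 18.5 + (0)(19.5) = 18.5 m/s
Δx = v₀t + ½at² = 18.5·19.5 + 0.5·0·19.5² = 361 m
Total time = 6.67 + 6.11 + 10.0 + 19.5 = 42.3 s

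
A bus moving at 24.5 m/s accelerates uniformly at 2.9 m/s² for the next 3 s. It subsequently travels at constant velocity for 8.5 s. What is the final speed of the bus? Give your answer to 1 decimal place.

Phase 1 (accelerating): v₀ = 24.5 m/s, a = 2.9 m/s².
v = v₀ + at = 24.5 + (2.9)(3) = 33.2 m/s
Δx = v₀t + ½at² = 24.5·3 + 0.5·2.9·3² = 86.5 m

Phase 2 (constant speed): v₀ = 33.2 m/s, a = 0 m/s².
v = v₀ + at = 33.2 + (0)(8.5) = 33.2 m/s
Δx = v₀t + ½at² = 33.2·8.5 + 0.5·0·8.5² = 282 m
Final speed = 33.2 m/s

33.2 m/s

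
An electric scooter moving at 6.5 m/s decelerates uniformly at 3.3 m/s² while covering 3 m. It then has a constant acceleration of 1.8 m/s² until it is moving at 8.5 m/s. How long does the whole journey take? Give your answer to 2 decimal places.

Phase 1 (decelerating): v₀ = 6.50 m/s, a = -3.3 m/s².
v² = v₀² + 2aΔx = 6.50² + 2·-3.3·3 = 22.5 → v = 4.74 m/s
t = (v − v₀)/a = (4.74 − 6.50)/-3.3 = 0.534 s

Phase 2 (accelerating): v₀ = 4.74 m/s, a = 1.8 m/s².
v = v₀ + at → t = (8.5 − 4.74) / 1.8 = 2.09 s
v² = v₀² + 2aΔx → Δx = (8.5² − 4.74²)/(2·1.8) = 13.8 m
Total time = 0.534 + 2.09 = 2.62 s

2.62 s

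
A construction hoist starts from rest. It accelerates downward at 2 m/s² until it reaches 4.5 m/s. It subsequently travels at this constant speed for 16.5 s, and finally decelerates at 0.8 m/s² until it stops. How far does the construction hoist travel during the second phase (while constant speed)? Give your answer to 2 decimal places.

Phase 1 (accelerating): v₀ = 0 m/s, a = 2 m/s².
v = v₀ + at → t = (4.5 − 0) / 2 = 2.25 s
v² = v₀² + 2aΔx → Δx = (4.5² − 0²)/(2·2) = 5.06 m

Phase 2 (constant speed): v₀ = 4.50 m/s, a = 0 m/s².
v = v₀ + at = 4.50 + (0)(16.5) = 4.50 m/s
Δx = v₀t + ½at² = 4.50·16.5 + 0.5·0·16.5² = 74.2 m
Distance in phase 2 = 74.2 m

74.25 m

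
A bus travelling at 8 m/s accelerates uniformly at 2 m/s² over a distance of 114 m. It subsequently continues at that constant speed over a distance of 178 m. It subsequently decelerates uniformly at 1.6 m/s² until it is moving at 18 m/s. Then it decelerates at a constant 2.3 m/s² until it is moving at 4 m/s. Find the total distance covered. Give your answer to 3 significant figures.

Phase 1 (accelerating): v₀ = 8.00 m/s, a = 2 m/s².
v² = v₀² + 2aΔx = 8.00² + 2·2·114 = 520 → v = 22.8 m/s
t = (v − v₀)/a = (22.8 − 8.00)/2 = 7.40 s

Phase 2 (constant speed): v₀ = 22.8 m/s, a = 0 m/s².
Constant speed: t = d/v = 178/22.8 = 7.81 s

Phase 3 (decelerating): v₀ = 22.8 m/s, a = -1.6 m/s².
v = v₀ + at → t = (18 − 22.8) / -1.6 = 3.00 s
v² = v₀² + 2aΔx → Δx = (18² − 22.8²)/(2·-1.6) = 61.2 m

Phase 4 (decelerating): v₀ = 18.0 m/s, a = -2.3 m/s².
v = v₀ + at → t = (4 − 18.0) / -2.3 = 6.09 s
v² = v₀² + 2aΔx → Δx = (4² − 18.0²)/(2·-2.3) = 67.0 m
Total distance = 114 + 178 + 61.2 + 67.0 = 420 m

420 m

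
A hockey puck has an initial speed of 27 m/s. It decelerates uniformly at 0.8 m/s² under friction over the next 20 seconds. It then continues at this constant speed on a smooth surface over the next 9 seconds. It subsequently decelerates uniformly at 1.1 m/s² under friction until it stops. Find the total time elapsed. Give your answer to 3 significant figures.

Phase 1 (decelerating): v₀ = 27.0 m/s, a = -0.8 m/s².
v = v₀ + at = 27.0 + (-0.8)(20) = 11.0 m/s
Δx = v₀t + ½at² = 27.0·20 + 0.5·-0.8·20² = 380 m

Phase 2 (constant speed): v₀ = 11.0 m/s, a = 0 m/s².
v = v₀ + at = 11.0 + (0)(9) = 11.0 m/s
Δx = v₀t + ½at² = 11.0·9 + 0.5·0·9² = 99.0 m

Phase 3 (decelerating): v₀ = 11.0 m/s, a = -1.1 m/s².
v = v₀ + at → t = (0 − 11.0) / -1.1 = 10.0 s
v² = v₀² + 2aΔx → Δx = (0² − 11.0²)/(2·-1.1) = 55.0 m
Total time = 20.0 + 9.00 + 10.0 = 39.0 s

39.0 s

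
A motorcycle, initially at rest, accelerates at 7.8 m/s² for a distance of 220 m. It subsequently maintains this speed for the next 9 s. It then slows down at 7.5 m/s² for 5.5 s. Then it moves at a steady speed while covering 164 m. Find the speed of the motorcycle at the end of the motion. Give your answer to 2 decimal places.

17.33 m/s

Phase 1 (accelerating): v₀ = 0 m/s, a = 7.8 m/s².
v² = v₀² + 2aΔx = 0² + 2·7.8·220 = 3430 → v = 58.6 m/s
t = (v − v₀)/a = (58.6 − 0)/7.8 = 7.51 s

Phase 2 (constant speed): v₀ = 58.6 m/s, a = 0 m/s².
v = v₀ + at = 58.6 + (0)(9) = 58.6 m/s
Δx = v₀t + ½at² = 58.6·9 + 0.5·0·9² = 527 m

Phase 3 (decelerating): v₀ = 58.6 m/s, a = -7.5 m/s².
v = v₀ + at = 58.6 + (-7.5)(5.5) = 17.3 m/s
Δx = v₀t + ½at² = 58.6·5.5 + 0.5·-7.5·5.5² = 209 m

Phase 4 (constant speed): v₀ = 17.3 m/s, a = 0 m/s².
Constant speed: t = d/v = 164/17.3 = 9.46 s
Final speed = 17.3 m/s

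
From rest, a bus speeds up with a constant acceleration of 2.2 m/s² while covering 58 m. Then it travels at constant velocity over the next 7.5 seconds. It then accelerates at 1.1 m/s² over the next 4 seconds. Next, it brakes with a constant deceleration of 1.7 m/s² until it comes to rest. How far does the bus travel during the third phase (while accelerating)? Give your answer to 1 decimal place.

72.7 m

Phase 1 (accelerating): v₀ = 0 m/s, a = 2.2 m/s².
v² = v₀² + 2aΔx = 0² + 2·2.2·58 = 255 → v = 16.0 m/s
t = (v − v₀)/a = (16.0 − 0)/2.2 = 7.26 s

Phase 2 (constant speed): v₀ = 16.0 m/s, a = 0 m/s².
v = v₀ + at = 16.0 + (0)(7.5) = 16.0 m/s
Δx = v₀t + ½at² = 16.0·7.5 + 0.5·0·7.5² = 120 m

Phase 3 (accelerating): v₀ = 16.0 m/s, a = 1.1 m/s².
v = v₀ + at = 16.0 + (1.1)(4) = 20.4 m/s
Δx = v₀t + ½at² = 16.0·4 + 0.5·1.1·4² = 72.7 m
Distance in phase 3 = 72.7 m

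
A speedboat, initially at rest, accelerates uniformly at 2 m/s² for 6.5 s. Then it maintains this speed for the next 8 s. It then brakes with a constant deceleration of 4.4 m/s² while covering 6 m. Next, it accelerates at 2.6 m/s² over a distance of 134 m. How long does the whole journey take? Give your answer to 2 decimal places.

Phase 1 (accelerating): v₀ = 0 m/s, a = 2 m/s².
v = v₀ + at = 0 + (2)(6.5) = 13.0 m/s
Δx = v₀t + ½at² = 0·6.5 + 0.5·2·6.5² = 42.2 m

Phase 2 (constant speed): v₀ = 13.0 m/s, a = 0 m/s².
v = v₀ + at = 13.0 + (0)(8) = 13.0 m/s
Δx = v₀t + ½at² = 13.0·8 + 0.5·0·8² = 104 m

Phase 3 (decelerating): v₀ = 13.0 m/s, a = -4.4 m/s².
v² = v₀² + 2aΔx = 13.0² + 2·-4.4·6 = 116 → v = 10.8 m/s
t = (v − v₀)/a = (10.8 − 13.0)/-4.4 = 0.505 s

Phase 4 (accelerating): v₀ = 10.8 m/s, a = 2.6 m/s².
v² = v₀² + 2aΔx = 10.8² + 2·2.6·134 = 813 → v = 28.5 m/s
t = (v − v₀)/a = (28.5 − 10.8)/2.6 = 6.82 s
Total time = 6.50 + 8.00 + 0.505 + 6.82 = 21.8 s

21.83 s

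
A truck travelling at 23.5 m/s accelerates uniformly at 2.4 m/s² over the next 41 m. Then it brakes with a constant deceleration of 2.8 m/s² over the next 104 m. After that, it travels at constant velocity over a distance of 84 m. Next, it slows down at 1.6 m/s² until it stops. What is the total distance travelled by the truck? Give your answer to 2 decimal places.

Phase 1 (accelerating): v₀ = 23.5 m/s, a = 2.4 m/s².
v² = v₀² + 2aΔx = 23.5² + 2·2.4·41 = 749 → v = 27.4 m/s
t = (v − v₀)/a = (27.4 − 23.5)/2.4 = 1.61 s

Phase 2 (decelerating): v₀ = 27.4 m/s, a = -2.8 m/s².
v² = v₀² + 2aΔx = 27.4² + 2·-2.8·104 = 167 → v = 12.9 m/s
t = (v − v₀)/a = (12.9 − 27.4)/-2.8 = 5.16 s

Phase 3 (constant speed): v₀ = 12.9 m/s, a = 0 m/s².
Constant speed: t = d/v = 84/12.9 = 6.51 s

Phase 4 (decelerating): v₀ = 12.9 m/s, a = -1.6 m/s².
v = v₀ + at → t = (0 − 12.9) / -1.6 = 8.07 s
v² = v₀² + 2aΔx → Δx = (0² − 12.9²)/(2·-1.6) = 52.1 m
Total distance = 41.0 + 104 + 84.0 + 52.1 = 281 m

281.08 m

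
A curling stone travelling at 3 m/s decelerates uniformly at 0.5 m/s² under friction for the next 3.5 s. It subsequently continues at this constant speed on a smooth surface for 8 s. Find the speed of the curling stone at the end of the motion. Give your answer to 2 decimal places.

Phase 1 (decelerating): v₀ = 3.00 m/s, a = -0.5 m/s².
v = v₀ + at = 3.00 + (-0.5)(3.5) = 1.25 m/s
Δx = v₀t + ½at² = 3.00·3.5 + 0.5·-0.5·3.5² = 7.44 m

Phase 2 (constant speed): v₀ = 1.25 m/s, a = 0 m/s².
v = v₀ + at = 1.25 + (0)(8) = 1.25 m/s
Δx = v₀t + ½at² = 1.25·8 + 0.5·0·8² = 10.0 m
Final speed = 1.25 m/s

1.25 m/s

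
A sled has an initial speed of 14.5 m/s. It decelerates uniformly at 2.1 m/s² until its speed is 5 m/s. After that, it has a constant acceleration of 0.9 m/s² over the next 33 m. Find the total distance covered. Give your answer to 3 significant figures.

Phase 1 (decelerating): v₀ = 14.5 m/s, a = -2.1 m/s².
v = v₀ + at → t = (5 − 14.5) / -2.1 = 4.52 s
v² = v₀² + 2aΔx → Δx = (5² − 14.5²)/(2·-2.1) = 44.1 m

Phase 2 (accelerating): v₀ = 5.00 m/s, a = 0.9 m/s².
v² = v₀² + 2aΔx = 5.00² + 2·0.9·33 = 84.4 → v = 9.19 m/s
t = (v − v₀)/a = (9.19 − 5.00)/0.9 = 4.65 s
Total distance = 44.1 + 33.0 = 77.1 m

77.1 m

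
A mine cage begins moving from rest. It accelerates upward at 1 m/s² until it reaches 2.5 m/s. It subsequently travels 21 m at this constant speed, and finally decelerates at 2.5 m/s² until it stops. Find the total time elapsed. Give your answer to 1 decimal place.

Phase 1 (accelerating): v₀ = 0 m/s, a = 1 m/s².
v = v₀ + at → t = (2.5 − 0) / 1 = 2.50 s
v² = v₀² + 2aΔx → Δx = (2.5² − 0²)/(2·1) = 3.12 m

Phase 2 (constant speed): v₀ = 2.50 m/s, a = 0 m/s².
Constant speed: t = d/v = 21/2.50 = 8.40 s

Phase 3 (decelerating): v₀ = 2.50 m/s, a = -2.5 m/s².
v = v₀ + at → t = (0 − 2.50) / -2.5 = 1.00 s
v² = v₀² + 2aΔx → Δx = (0² − 2.50²)/(2·-2.5) = 1.25 m
Total time = 2.50 + 8.40 + 1.00 = 11.9 s

11.9 s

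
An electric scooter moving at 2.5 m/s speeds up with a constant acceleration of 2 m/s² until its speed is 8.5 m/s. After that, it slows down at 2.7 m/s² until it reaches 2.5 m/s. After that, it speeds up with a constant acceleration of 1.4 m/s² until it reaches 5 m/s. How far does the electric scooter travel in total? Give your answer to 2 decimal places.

35.42 m

Phase 1 (accelerating): v₀ = 2.50 m/s, a = 2 m/s².
v = v₀ + at → t = (8.5 − 2.50) / 2 = 3.00 s
v² = v₀² + 2aΔx → Δx = (8.5² − 2.50²)/(2·2) = 16.5 m

Phase 2 (decelerating): v₀ = 8.50 m/s, a = -2.7 m/s².
v = v₀ + at → t = (2.5 − 8.50) / -2.7 = 2.22 s
v² = v₀² + 2aΔx → Δx = (2.5² − 8.50²)/(2·-2.7) = 12.2 m

Phase 3 (accelerating): v₀ = 2.50 m/s, a = 1.4 m/s².
v = v₀ + at → t = (5 − 2.50) / 1.4 = 1.79 s
v² = v₀² + 2aΔx → Δx = (5² − 2.50²)/(2·1.4) = 6.70 m
Total distance = 16.5 + 12.2 + 6.70 = 35.4 m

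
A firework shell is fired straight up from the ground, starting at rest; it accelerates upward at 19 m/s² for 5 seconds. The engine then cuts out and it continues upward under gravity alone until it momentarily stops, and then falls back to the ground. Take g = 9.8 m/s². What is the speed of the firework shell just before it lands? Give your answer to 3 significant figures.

Phase 1 (powered ascent): v₀ = 0 m/s, a = 19 m/s².
v = v₀ + at = 0 + (19)(5) = 95.0 m/s
Δx = v₀t + ½at² = 0·5 + 0.5·19·5² = 238 m

Phase 2 (coasting upward): v₀ = 95.0 m/s, a = -9.8 m/s².
v = v₀ + at → t = (0 − 95.0) / -9.8 = 9.69 s
v² = v₀² + 2aΔx → Δx = (0² − 95.0²)/(2·-9.8) = 460 m

Phase 3 (free fall): v₀ = 0 m/s, a = -9.8 m/s².
Falls 698 m from rest: t = √(2·698/9.8) = 11.9 s; v = g·t = 117 m/s.
Impact speed = 117 m/s

117 m/s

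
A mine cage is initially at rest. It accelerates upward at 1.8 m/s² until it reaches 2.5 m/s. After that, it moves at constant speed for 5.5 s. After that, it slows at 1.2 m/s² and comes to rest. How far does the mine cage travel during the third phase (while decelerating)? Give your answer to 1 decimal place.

Phase 1 (accelerating): v₀ = 0 m/s, a = 1.8 m/s².
v = v₀ + at → t = (2.5 − 0) / 1.8 = 1.39 s
v² = v₀² + 2aΔx → Δx = (2.5² − 0²)/(2·1.8) = 1.74 m

Phase 2 (constant speed): v₀ = 2.50 m/s, a = 0 m/s².
v = v₀ + at = 2.50 + (0)(5.5) = 2.50 m/s
Δx = v₀t + ½at² = 2.50·5.5 + 0.5·0·5.5² = 13.8 m

Phase 3 (decelerating): v₀ = 2.50 m/s, a = -1.2 m/s².
v = v₀ + at → t = (0 − 2.50) / -1.2 = 2.08 s
v² = v₀² + 2aΔx → Δx = (0² − 2.50²)/(2·-1.2) = 2.60 m
Distance in phase 3 = 2.60 m

2.6 m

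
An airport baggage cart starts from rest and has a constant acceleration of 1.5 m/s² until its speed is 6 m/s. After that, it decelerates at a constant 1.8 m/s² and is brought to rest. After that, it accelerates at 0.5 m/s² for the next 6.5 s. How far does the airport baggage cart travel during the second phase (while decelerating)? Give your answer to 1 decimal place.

Phase 1 (accelerating): v₀ = 0 m/s, a = 1.5 m/s².
v = v₀ + at → t = (6 − 0) / 1.5 = 4.00 s
v² = v₀² + 2aΔx → Δx = (6² − 0²)/(2·1.5) = 12.0 m

Phase 2 (decelerating): v₀ = 6.00 m/s, a = -1.8 m/s².
v = v₀ + at → t = (0 − 6.00) / -1.8 = 3.33 s
v² = v₀² + 2aΔx → Δx = (0² − 6.00²)/(2·-1.8) = 10.0 m
Distance in phase 2 = 10.0 m

10.0 m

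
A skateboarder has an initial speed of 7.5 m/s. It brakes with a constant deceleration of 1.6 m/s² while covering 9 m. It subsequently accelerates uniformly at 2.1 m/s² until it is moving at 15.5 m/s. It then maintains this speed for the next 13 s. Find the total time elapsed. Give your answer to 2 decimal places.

Phase 1 (decelerating): v₀ = 7.50 m/s, a = -1.6 m/s².
v² = v₀² + 2aΔx = 7.50² + 2·-1.6·9 = 27.4 → v = 5.24 m/s
t = (v − v₀)/a = (5.24 − 7.50)/-1.6 = 1.41 s

Phase 2 (accelerating): v₀ = 5.24 m/s, a = 2.1 m/s².
v = v₀ + at → t = (15.5 − 5.24) / 2.1 = 4.89 s
v² = v₀² + 2aΔx → Δx = (15.5² − 5.24²)/(2·2.1) = 50.7 m

Phase 3 (constant speed): v₀ = 15.5 m/s, a = 0 m/s².
v = v₀ + at = 15.5 + (0)(13) = 15.5 m/s
Δx = v₀t + ½at² = 15.5·13 + 0.5·0·13² = 202 m
Total time = 1.41 + 4.89 + 13.0 = 19.3 s

19.30 s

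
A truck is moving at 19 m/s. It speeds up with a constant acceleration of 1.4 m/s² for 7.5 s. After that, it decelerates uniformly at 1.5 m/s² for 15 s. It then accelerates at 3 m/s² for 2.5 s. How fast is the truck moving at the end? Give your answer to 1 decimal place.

14.5 m/s

Phase 1 (accelerating): v₀ = 19.0 m/s, a = 1.4 m/s².
v = v₀ + at = 19.0 + (1.4)(7.5) = 29.5 m/s
Δx = v₀t + ½at² = 19.0·7.5 + 0.5·1.4·7.5² = 182 m

Phase 2 (decelerating): v₀ = 29.5 m/s, a = -1.5 m/s².
v = v₀ + at = 29.5 + (-1.5)(15) = 7.00 m/s
Δx = v₀t + ½at² = 29.5·15 + 0.5·-1.5·15² = 274 m

Phase 3 (accelerating): v₀ = 7.00 m/s, a = 3 m/s².
v = v₀ + at = 7.00 + (3)(2.5) = 14.5 m/s
Δx = v₀t + ½at² = 7.00·2.5 + 0.5·3·2.5² = 26.9 m
Final speed = 14.5 m/s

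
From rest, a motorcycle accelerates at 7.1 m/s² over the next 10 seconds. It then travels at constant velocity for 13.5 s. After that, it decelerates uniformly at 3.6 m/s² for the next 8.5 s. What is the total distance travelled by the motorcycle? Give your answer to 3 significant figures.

Phase 1 (accelerating): v₀ = 0 m/s, a = 7.1 m/s².
v = v₀ + at = 0 + (7.1)(10) = 71.0 m/s
Δx = v₀t + ½at² = 0·10 + 0.5·7.1·10² = 355 m

Phase 2 (constant speed): v₀ = 71.0 m/s, a = 0 m/s².
v = v₀ + at = 71.0 + (0)(13.5) = 71.0 m/s
Δx = v₀t + ½at² = 71.0·13.5 + 0.5·0·13.5² = 958 m

Phase 3 (decelerating): v₀ = 71.0 m/s, a = -3.6 m/s².
v = v₀ + at = 71.0 + (-3.6)(8.5) = 40.4 m/s
Δx = v₀t + ½at² = 71.0·8.5 + 0.5·-3.6·8.5² = 473 m
Total distance = 355 + 958 + 473 = 1790 m

1790 m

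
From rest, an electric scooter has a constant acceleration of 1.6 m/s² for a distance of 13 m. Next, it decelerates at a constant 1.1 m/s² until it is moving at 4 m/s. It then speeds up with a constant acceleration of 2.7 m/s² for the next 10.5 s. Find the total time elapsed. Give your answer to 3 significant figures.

Phase 1 (accelerating): v₀ = 0 m/s, a = 1.6 m/s².
v² = v₀² + 2aΔx = 0² + 2·1.6·13 = 41.6 → v = 6.45 m/s
t = (v − v₀)/a = (6.45 − 0)/1.6 = 4.03 s

Phase 2 (decelerating): v₀ = 6.45 m/s, a = -1.1 m/s².
v = v₀ + at → t = (4 − 6.45) / -1.1 = 2.23 s
v² = v₀² + 2aΔx → Δx = (4² − 6.45²)/(2·-1.1) = 11.6 m

Phase 3 (accelerating): v₀ = 4.00 m/s, a = 2.7 m/s².
v = v₀ + at = 4.00 + (2.7)(10.5) = 32.4 m/s
Δx = v₀t + ½at² = 4.00·10.5 + 0.5·2.7·10.5² = 191 m
Total time = 4.03 + 2.23 + 10.5 = 16.8 s

16.8 s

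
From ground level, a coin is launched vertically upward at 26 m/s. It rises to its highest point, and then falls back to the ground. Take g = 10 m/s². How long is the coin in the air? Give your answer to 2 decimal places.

Phase 1 (rising): v₀ = 26.0 m/s, a = -10 m/s².
v = v₀ + at → t = (0 − 26.0) / -10 = 2.60 s
v² = v₀² + 2aΔx → Δx = (0² − 26.0²)/(2·-10) = 33.8 m

Phase 2 (falling): v₀ = 0 m/s, a = -10 m/s².
Falls 33.8 m from rest: t = √(2·33.8/10) = 2.60 s; v = g·t = 26.0 m/s.
Total time = 2.60 + 2.60 = 5.20 s

5.20 s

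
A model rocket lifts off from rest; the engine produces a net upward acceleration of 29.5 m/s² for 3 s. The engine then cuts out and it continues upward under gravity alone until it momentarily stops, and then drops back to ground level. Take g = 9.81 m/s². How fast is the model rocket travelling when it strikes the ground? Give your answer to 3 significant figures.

Phase 1 (powered ascent): v₀ = 0 m/s, a = 29.5 m/s².
v = v₀ + at = 0 + (29.5)(3) = 88.5 m/s
Δx = v₀t + ½at² = 0·3 + 0.5·29.5·3² = 133 m

Phase 2 (coasting upward): v₀ = 88.5 m/s, a = -9.81 m/s².
v = v₀ + at → t = (0 − 88.5) / -9.81 = 9.02 s
v² = v₀² + 2aΔx → Δx = (0² − 88.5²)/(2·-9.81) = 399 m

Phase 3 (free fall): v₀ = 0 m/s, a = -9.81 m/s².
Falls 532 m from rest: t = √(2·532/9.81) = 10.4 s; v = g·t = 102 m/s.
Impact speed = 102 m/s

102 m/s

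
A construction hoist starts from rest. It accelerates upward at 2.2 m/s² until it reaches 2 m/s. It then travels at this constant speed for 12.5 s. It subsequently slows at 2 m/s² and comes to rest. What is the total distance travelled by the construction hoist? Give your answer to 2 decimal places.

Phase 1 (accelerating): v₀ = 0 m/s, a = 2.2 m/s².
v = v₀ + at → t = (2 − 0) / 2.2 = 0.909 s
v² = v₀² + 2aΔx → Δx = (2² − 0²)/(2·2.2) = 0.909 m

Phase 2 (constant speed): v₀ = 2.00 m/s, a = 0 m/s².
v = v₀ + at = 2.00 + (0)(12.5) = 2.00 m/s
Δx = v₀t + ½at² = 2.00·12.5 + 0.5·0·12.5² = 25.0 m

Phase 3 (decelerating): v₀ = 2.00 m/s, a = -2 m/s².
v = v₀ + at → t = (0 − 2.00) / -2 = 1.00 s
v² = v₀² + 2aΔx → Δx = (0² − 2.00²)/(2·-2) = 1.00 m
Total distance = 0.909 + 25.0 + 1.00 = 26.9 m

26.91 m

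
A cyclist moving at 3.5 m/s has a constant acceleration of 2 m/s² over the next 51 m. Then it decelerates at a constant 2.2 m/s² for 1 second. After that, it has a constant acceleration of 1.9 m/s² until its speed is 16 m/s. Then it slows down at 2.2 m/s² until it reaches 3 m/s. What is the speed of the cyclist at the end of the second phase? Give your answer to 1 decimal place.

Phase 1 (accelerating): v₀ = 3.50 m/s, a = 2 m/s².
v² = v₀² + 2aΔx = 3.50² + 2·2·51 = 216 → v = 14.7 m/s
t = (v − v₀)/a = (14.7 − 3.50)/2 = 5.60 s

Phase 2 (decelerating): v₀ = 14.7 m/s, a = -2.2 m/s².
v = v₀ + at = 14.7 + (-2.2)(1) = 12.5 m/s
Δx = v₀t + ½at² = 14.7·1 + 0.5·-2.2·1² = 13.6 m
Speed at end of phase 2 = 12.5 m/s

12.5 m/s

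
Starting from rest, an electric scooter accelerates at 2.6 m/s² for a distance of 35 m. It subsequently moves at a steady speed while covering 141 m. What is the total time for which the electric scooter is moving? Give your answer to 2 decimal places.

Phase 1 (accelerating): v₀ = 0 m/s, a = 2.6 m/s².
v² = v₀² + 2aΔx = 0² + 2·2.6·35 = 182 → v = 13.5 m/s
t = (v − v₀)/a = (13.5 − 0)/2.6 = 5.19 s

Phase 2 (constant speed): v₀ = 13.5 m/s, a = 0 m/s².
Constant speed: t = d/v = 141/13.5 = 10.5 s
Total time = 5.19 + 10.5 = 15.6 s

15.64 s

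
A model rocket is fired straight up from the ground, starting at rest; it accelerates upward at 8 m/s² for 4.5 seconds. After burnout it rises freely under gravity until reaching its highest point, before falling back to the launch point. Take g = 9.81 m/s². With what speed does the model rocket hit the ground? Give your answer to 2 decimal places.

53.71 m/s

Phase 1 (powered ascent): v₀ = 0 m/s, a = 8 m/s².
v = v₀ + at = 0 + (8)(4.5) = 36.0 m/s
Δx = v₀t + ½at² = 0·4.5 + 0.5·8·4.5² = 81.0 m

Phase 2 (coasting upward): v₀ = 36.0 m/s, a = -9.81 m/s².
v = v₀ + at → t = (0 − 36.0) / -9.81 = 3.67 s
v² = v₀² + 2aΔx → Δx = (0² − 36.0²)/(2·-9.81) = 66.1 m

Phase 3 (free fall): v₀ = 0 m/s, a = -9.81 m/s².
Falls 147 m from rest: t = √(2·147/9.81) = 5.48 s; v = g·t = 53.7 m/s.
Impact speed = 53.7 m/s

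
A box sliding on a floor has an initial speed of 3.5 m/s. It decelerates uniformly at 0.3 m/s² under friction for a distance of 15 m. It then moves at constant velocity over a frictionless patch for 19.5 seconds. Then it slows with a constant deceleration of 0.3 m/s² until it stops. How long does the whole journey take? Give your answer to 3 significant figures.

31.2 s

Phase 1 (decelerating): v₀ = 3.50 m/s, a = -0.3 m/s².
v² = v₀² + 2aΔx = 3.50² + 2·-0.3·15 = 3.25 → v = 1.80 m/s
t = (v − v₀)/a = (1.80 − 3.50)/-0.3 = 5.66 s

Phase 2 (constant speed): v₀ = 1.80 m/s, a = 0 m/s².
v = v₀ + at = 1.80 + (0)(19.5) = 1.80 m/s
Δx = v₀t + ½at² = 1.80·19.5 + 0.5·0·19.5² = 35.2 m

Phase 3 (decelerating): v₀ = 1.80 m/s, a = -0.3 m/s².
v = v₀ + at → t = (0 − 1.80) / -0.3 = 6.01 s
v² = v₀² + 2aΔx → Δx = (0² − 1.80²)/(2·-0.3) = 5.42 m
Total time = 5.66 + 19.5 + 6.01 = 31.2 s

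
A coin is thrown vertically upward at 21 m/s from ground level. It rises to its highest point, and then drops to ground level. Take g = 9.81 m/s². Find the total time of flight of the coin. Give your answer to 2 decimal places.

Phase 1 (rising): v₀ = 21.0 m/s, a = -9.81 m/s².
v = v₀ + at → t = (0 − 21.0) / -9.81 = 2.14 s
v² = v₀² + 2aΔx → Δx = (0² − 21.0²)/(2·-9.81) = 22.5 m

Phase 2 (falling): v₀ = 0 m/s, a = -9.81 m/s².
Falls 22.5 m from rest: t = √(2·22.5/9.81) = 2.14 s; v = g·t = 21.0 m/s.
Total time = 2.14 + 2.14 = 4.28 s

4.28 s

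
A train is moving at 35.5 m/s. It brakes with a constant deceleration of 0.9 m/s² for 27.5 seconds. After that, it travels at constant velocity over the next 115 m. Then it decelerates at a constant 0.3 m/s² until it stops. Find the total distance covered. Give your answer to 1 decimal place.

Phase 1 (decelerating): v₀ = 35.5 m/s, a = -0.9 m/s².
v = v₀ + at = 35.5 + (-0.9)(27.5) = 10.8 m/s
Δx = v₀t + ½at² = 35.5·27.5 + 0.5·-0.9·27.5² = 636 m

Phase 2 (constant speed): v₀ = 10.8 m/s, a = 0 m/s².
Constant speed: t = d/v = 115/10.8 = 10.7 s

Phase 3 (decelerating): v₀ = 10.8 m/s, a = -0.3 m/s².
v = v₀ + at → t = (0 − 10.8) / -0.3 = 35.8 s
v² = v₀² + 2aΔx → Δx = (0² − 10.8²)/(2·-0.3) = 193 m
Total distance = 636 + 115 + 193 = 944 m

943.5 m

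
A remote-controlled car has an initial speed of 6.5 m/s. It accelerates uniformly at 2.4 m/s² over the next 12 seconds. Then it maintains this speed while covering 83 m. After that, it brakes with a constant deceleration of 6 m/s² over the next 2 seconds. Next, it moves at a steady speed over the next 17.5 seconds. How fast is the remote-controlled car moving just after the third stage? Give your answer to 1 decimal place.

Phase 1 (accelerating): v₀ = 6.50 m/s, a = 2.4 m/s².
v = v₀ + at = 6.50 + (2.4)(12) = 35.3 m/s
Δx = v₀t + ½at² = 6.50·12 + 0.5·2.4·12² = 251 m

Phase 2 (constant speed): v₀ = 35.3 m/s, a = 0 m/s².
Constant speed: t = d/v = 83/35.3 = 2.35 s

Phase 3 (decelerating): v₀ = 35.3 m/s, a = -6 m/s².
v = v₀ + at = 35.3 + (-6)(2) = 23.3 m/s
Δx = v₀t + ½at² = 35.3·2 + 0.5·-6·2² = 58.6 m
Speed at end of phase 3 = 23.3 m/s

23.3 m/s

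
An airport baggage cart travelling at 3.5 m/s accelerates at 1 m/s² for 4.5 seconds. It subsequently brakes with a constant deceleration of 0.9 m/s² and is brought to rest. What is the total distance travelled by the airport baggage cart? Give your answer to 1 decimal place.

61.4 m

Phase 1 (accelerating): v₀ = 3.50 m/s, a = 1 m/s².
v = v₀ + at = 3.50 + (1)(4.5) = 8.00 m/s
Δx = v₀t + ½at² = 3.50·4.5 + 0.5·1·4.5² = 25.9 m

Phase 2 (decelerating): v₀ = 8.00 m/s, a = -0.9 m/s².
v = v₀ + at → t = (0 − 8.00) / -0.9 = 8.89 s
v² = v₀² + 2aΔx → Δx = (0² − 8.00²)/(2·-0.9) = 35.6 m
Total distance = 25.9 + 35.6 = 61.4 m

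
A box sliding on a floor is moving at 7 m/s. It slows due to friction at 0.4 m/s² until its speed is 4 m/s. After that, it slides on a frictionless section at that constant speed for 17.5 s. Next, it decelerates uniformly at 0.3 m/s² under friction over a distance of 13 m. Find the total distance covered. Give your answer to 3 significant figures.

124 m

Phase 1 (decelerating): v₀ = 7.00 m/s, a = -0.4 m/s².
v = v₀ + at → t = (4 − 7.00) / -0.4 = 7.50 s
v² = v₀² + 2aΔx → Δx = (4² − 7.00²)/(2·-0.4) = 41.2 m

Phase 2 (constant speed): v₀ = 4.00 m/s, a = 0 m/s².
v = v₀ + at = 4.00 + (0)(17.5) = 4.00 m/s
Δx = v₀t + ½at² = 4.00·17.5 + 0.5·0·17.5² = 70.0 m

Phase 3 (decelerating): v₀ = 4.00 m/s, a = -0.3 m/s².
v² = v₀² + 2aΔx = 4.00² + 2·-0.3·13 = 8.20 → v = 2.86 m/s
t = (v − v₀)/a = (2.86 − 4.00)/-0.3 = 3.79 s
Total distance = 41.2 + 70.0 + 13.0 = 124 m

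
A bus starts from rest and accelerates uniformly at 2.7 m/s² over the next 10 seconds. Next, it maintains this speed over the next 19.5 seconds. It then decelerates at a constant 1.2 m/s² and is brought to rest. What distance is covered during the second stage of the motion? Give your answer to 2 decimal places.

Phase 1 (accelerating): v₀ = 0 m/s, a = 2.7 m/s².
v = v₀ + at = 0 + (2.7)(10) = 27.0 m/s
Δx = v₀t + ½at² = 0·10 + 0.5·2.7·10² = 135 m

Phase 2 (constant speed): v₀ = 27.0 m/s, a = 0 m/s².
v = v₀ + at = 27.0 + (0)(19.5) = 27.0 m/s
Δx = v₀t + ½at² = 27.0·19.5 + 0.5·0·19.5² = 526 m
Distance in phase 2 = 526 m

526.50 m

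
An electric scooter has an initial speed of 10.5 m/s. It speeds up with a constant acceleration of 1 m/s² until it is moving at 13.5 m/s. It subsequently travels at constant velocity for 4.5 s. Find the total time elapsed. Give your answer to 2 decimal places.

Phase 1 (accelerating): v₀ = 10.5 m/s, a = 1 m/s².
v = v₀ + at → t = (13.5 − 10.5) / 1 = 3.00 s
v² = v₀² + 2aΔx → Δx = (13.5² − 10.5²)/(2·1) = 36.0 m

Phase 2 (constant speed): v₀ = 13.5 m/s, a = 0 m/s².
v = v₀ + at = 13.5 + (0)(4.5) = 13.5 m/s
Δx = v₀t + ½at² = 13.5·4.5 + 0.5·0·4.5² = 60.8 m
Total time = 3.00 + 4.50 = 7.50 s

7.50 s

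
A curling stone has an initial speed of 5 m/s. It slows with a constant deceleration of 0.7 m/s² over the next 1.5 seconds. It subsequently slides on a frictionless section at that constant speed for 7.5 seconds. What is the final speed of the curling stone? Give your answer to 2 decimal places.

3.95 m/s

Phase 1 (decelerating): v₀ = 5.00 m/s, a = -0.7 m/s².
v = v₀ + at = 5.00 + (-0.7)(1.5) = 3.95 m/s
Δx = v₀t + ½at² = 5.00·1.5 + 0.5·-0.7·1.5² = 6.71 m

Phase 2 (constant speed): v₀ = 3.95 m/s, a = 0 m/s².
v = v₀ + at = 3.95 + (0)(7.5) = 3.95 m/s
Δx = v₀t + ½at² = 3.95·7.5 + 0.5·0·7.5² = 29.6 m
Final speed = 3.95 m/s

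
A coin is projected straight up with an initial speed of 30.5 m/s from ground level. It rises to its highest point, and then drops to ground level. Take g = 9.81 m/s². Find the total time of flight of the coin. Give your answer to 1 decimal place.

Phase 1 (rising): v₀ = 30.5 m/s, a = -9.81 m/s².
v = v₀ + at → t = (0 − 30.5) / -9.81 = 3.11 s
v² = v₀² + 2aΔx → Δx = (0² − 30.5²)/(2·-9.81) = 47.4 m

Phase 2 (falling): v₀ = 0 m/s, a = -9.81 m/s².
Falls 47.4 m from rest: t = √(2·47.4/9.81) = 3.11 s; v = g·t = 30.5 m/s.
Total time = 3.11 + 3.11 = 6.22 s

6.2 s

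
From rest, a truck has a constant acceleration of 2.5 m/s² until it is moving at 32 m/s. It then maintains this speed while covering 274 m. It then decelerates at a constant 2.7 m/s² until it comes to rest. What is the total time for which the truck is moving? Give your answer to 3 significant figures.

Phase 1 (accelerating): v₀ = 0 m/s, a = 2.5 m/s².
v = v₀ + at → t = (32 − 0) / 2.5 = 12.8 s
v² = v₀² + 2aΔx → Δx = (32² − 0²)/(2·2.5) = 205 m

Phase 2 (constant speed): v₀ = 32.0 m/s, a = 0 m/s².
Constant speed: t = d/v = 274/32.0 = 8.56 s

Phase 3 (decelerating): v₀ = 32.0 m/s, a = -2.7 m/s².
v = v₀ + at → t = (0 − 32.0) / -2.7 = 11.9 s
v² = v₀² + 2aΔx → Δx = (0² − 32.0²)/(2·-2.7) = 190 m
Total time = 12.8 + 8.56 + 11.9 = 33.2 s

33.2 s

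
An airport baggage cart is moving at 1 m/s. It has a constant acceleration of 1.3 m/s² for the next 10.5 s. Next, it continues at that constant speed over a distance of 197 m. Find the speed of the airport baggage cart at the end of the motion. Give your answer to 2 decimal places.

14.65 m/s

Phase 1 (accelerating): v₀ = 1.00 m/s, a = 1.3 m/s².
v = v₀ + at = 1.00 + (1.3)(10.5) = 14.7 m/s
Δx = v₀t + ½at² = 1.00·10.5 + 0.5·1.3·10.5² = 82.2 m

Phase 2 (constant speed): v₀ = 14.7 m/s, a = 0 m/s².
Constant speed: t = d/v = 197/14.7 = 13.4 s
Final speed = 14.7 m/s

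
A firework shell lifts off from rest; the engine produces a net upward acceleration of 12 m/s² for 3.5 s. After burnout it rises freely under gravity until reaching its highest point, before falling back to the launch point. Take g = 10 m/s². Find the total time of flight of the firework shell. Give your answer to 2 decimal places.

Phase 1 (powered ascent): v₀ = 0 m/s, a = 12 m/s².
v = v₀ + at = 0 + (12)(3.5) = 42.0 m/s
Δx = v₀t + ½at² = 0·3.5 + 0.5·12·3.5² = 73.5 m

Phase 2 (coasting upward): v₀ = 42.0 m/s, a = -10 m/s².
v = v₀ + at → t = (0 − 42.0) / -10 = 4.20 s
v² = v₀² + 2aΔx → Δx = (0² − 42.0²)/(2·-10) = 88.2 m

Phase 3 (free fall): v₀ = 0 m/s, a = -10 m/s².
Falls 162 m from rest: t = √(2·162/10) = 5.69 s; v = g·t = 56.9 m/s.
Total time = 3.50 + 4.20 + 5.69 = 13.4 s

13.39 s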